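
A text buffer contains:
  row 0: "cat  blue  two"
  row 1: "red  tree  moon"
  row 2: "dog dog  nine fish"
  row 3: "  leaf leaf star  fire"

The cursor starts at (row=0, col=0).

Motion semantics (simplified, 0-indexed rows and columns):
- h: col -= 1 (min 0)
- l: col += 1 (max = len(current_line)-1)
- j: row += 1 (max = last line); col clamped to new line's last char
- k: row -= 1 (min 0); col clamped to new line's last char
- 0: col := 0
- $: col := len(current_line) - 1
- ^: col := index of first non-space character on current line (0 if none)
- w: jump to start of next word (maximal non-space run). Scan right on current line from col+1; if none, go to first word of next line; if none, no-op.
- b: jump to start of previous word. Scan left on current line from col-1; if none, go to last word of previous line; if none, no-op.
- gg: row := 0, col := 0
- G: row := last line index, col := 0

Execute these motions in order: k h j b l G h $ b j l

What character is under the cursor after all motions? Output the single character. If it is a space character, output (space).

Answer: i

Derivation:
After 1 (k): row=0 col=0 char='c'
After 2 (h): row=0 col=0 char='c'
After 3 (j): row=1 col=0 char='r'
After 4 (b): row=0 col=11 char='t'
After 5 (l): row=0 col=12 char='w'
After 6 (G): row=3 col=0 char='_'
After 7 (h): row=3 col=0 char='_'
After 8 ($): row=3 col=21 char='e'
After 9 (b): row=3 col=18 char='f'
After 10 (j): row=3 col=18 char='f'
After 11 (l): row=3 col=19 char='i'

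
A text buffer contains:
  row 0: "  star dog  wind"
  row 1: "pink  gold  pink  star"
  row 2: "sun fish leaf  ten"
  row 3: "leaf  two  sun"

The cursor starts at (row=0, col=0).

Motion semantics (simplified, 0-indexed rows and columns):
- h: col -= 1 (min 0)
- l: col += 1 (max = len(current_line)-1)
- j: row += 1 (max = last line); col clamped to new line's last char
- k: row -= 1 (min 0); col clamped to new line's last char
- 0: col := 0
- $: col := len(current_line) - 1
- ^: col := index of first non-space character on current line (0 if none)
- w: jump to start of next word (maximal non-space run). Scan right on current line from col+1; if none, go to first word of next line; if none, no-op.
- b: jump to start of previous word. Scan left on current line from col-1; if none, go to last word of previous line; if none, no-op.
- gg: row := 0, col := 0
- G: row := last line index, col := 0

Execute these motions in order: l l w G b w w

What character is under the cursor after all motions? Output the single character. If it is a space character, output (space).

After 1 (l): row=0 col=1 char='_'
After 2 (l): row=0 col=2 char='s'
After 3 (w): row=0 col=7 char='d'
After 4 (G): row=3 col=0 char='l'
After 5 (b): row=2 col=15 char='t'
After 6 (w): row=3 col=0 char='l'
After 7 (w): row=3 col=6 char='t'

Answer: t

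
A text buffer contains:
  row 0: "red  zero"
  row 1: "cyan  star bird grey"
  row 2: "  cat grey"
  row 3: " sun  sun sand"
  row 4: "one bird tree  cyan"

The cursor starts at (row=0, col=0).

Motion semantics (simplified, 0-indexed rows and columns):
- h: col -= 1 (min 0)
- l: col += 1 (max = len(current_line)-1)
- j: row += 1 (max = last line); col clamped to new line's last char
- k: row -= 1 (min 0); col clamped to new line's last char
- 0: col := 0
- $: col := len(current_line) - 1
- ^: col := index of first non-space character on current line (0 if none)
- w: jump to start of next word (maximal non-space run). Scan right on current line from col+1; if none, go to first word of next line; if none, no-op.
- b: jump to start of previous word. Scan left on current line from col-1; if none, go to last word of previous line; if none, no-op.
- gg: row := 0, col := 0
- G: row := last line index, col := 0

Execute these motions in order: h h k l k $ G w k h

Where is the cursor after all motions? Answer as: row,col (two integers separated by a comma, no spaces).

After 1 (h): row=0 col=0 char='r'
After 2 (h): row=0 col=0 char='r'
After 3 (k): row=0 col=0 char='r'
After 4 (l): row=0 col=1 char='e'
After 5 (k): row=0 col=1 char='e'
After 6 ($): row=0 col=8 char='o'
After 7 (G): row=4 col=0 char='o'
After 8 (w): row=4 col=4 char='b'
After 9 (k): row=3 col=4 char='_'
After 10 (h): row=3 col=3 char='n'

Answer: 3,3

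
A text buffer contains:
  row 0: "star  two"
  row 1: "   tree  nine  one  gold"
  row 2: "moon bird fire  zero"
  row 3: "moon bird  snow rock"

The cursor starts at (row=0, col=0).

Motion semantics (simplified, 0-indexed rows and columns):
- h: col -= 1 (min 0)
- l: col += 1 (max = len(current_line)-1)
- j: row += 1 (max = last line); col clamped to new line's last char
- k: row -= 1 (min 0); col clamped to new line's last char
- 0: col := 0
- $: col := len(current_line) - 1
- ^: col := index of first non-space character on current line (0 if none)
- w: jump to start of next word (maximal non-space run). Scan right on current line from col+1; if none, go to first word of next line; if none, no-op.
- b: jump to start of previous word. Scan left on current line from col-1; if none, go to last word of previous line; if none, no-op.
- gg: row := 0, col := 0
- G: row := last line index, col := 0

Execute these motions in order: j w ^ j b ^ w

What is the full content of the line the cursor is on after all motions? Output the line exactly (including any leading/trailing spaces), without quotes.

Answer: moon bird fire  zero

Derivation:
After 1 (j): row=1 col=0 char='_'
After 2 (w): row=1 col=3 char='t'
After 3 (^): row=1 col=3 char='t'
After 4 (j): row=2 col=3 char='n'
After 5 (b): row=2 col=0 char='m'
After 6 (^): row=2 col=0 char='m'
After 7 (w): row=2 col=5 char='b'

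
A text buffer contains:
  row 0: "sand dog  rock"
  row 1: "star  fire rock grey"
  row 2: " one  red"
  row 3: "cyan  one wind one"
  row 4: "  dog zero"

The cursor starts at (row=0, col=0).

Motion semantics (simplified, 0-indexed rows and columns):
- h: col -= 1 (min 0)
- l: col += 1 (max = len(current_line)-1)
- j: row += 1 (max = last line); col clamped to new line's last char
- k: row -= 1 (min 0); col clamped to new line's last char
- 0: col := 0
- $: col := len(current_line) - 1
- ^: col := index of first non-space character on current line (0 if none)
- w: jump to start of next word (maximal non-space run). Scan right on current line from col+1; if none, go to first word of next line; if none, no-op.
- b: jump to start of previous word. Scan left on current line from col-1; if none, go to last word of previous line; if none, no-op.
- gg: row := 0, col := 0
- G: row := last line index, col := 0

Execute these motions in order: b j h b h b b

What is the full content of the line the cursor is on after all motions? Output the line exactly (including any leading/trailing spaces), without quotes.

Answer: sand dog  rock

Derivation:
After 1 (b): row=0 col=0 char='s'
After 2 (j): row=1 col=0 char='s'
After 3 (h): row=1 col=0 char='s'
After 4 (b): row=0 col=10 char='r'
After 5 (h): row=0 col=9 char='_'
After 6 (b): row=0 col=5 char='d'
After 7 (b): row=0 col=0 char='s'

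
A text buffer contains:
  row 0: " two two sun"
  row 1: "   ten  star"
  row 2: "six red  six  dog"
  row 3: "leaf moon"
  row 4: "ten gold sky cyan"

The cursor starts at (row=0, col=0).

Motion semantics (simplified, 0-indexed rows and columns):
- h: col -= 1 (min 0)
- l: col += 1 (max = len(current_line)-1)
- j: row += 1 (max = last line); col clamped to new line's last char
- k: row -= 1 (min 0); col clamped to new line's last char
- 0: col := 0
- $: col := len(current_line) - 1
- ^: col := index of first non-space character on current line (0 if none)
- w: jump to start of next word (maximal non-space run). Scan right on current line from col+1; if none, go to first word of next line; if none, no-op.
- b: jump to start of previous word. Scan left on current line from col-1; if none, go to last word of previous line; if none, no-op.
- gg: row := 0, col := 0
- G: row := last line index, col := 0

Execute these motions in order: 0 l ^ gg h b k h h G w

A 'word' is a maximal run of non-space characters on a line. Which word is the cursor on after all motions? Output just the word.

Answer: gold

Derivation:
After 1 (0): row=0 col=0 char='_'
After 2 (l): row=0 col=1 char='t'
After 3 (^): row=0 col=1 char='t'
After 4 (gg): row=0 col=0 char='_'
After 5 (h): row=0 col=0 char='_'
After 6 (b): row=0 col=0 char='_'
After 7 (k): row=0 col=0 char='_'
After 8 (h): row=0 col=0 char='_'
After 9 (h): row=0 col=0 char='_'
After 10 (G): row=4 col=0 char='t'
After 11 (w): row=4 col=4 char='g'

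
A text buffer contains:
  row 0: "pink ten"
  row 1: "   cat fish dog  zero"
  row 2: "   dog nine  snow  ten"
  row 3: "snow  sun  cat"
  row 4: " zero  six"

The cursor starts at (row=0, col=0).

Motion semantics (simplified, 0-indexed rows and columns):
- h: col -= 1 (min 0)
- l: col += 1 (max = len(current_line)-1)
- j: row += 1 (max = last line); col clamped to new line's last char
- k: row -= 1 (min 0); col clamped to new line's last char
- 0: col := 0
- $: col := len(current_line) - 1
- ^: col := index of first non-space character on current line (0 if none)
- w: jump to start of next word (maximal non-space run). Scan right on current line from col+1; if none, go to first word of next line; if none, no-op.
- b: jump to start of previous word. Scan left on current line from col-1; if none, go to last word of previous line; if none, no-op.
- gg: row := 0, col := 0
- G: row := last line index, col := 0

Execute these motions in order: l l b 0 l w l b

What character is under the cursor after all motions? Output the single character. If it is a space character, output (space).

After 1 (l): row=0 col=1 char='i'
After 2 (l): row=0 col=2 char='n'
After 3 (b): row=0 col=0 char='p'
After 4 (0): row=0 col=0 char='p'
After 5 (l): row=0 col=1 char='i'
After 6 (w): row=0 col=5 char='t'
After 7 (l): row=0 col=6 char='e'
After 8 (b): row=0 col=5 char='t'

Answer: t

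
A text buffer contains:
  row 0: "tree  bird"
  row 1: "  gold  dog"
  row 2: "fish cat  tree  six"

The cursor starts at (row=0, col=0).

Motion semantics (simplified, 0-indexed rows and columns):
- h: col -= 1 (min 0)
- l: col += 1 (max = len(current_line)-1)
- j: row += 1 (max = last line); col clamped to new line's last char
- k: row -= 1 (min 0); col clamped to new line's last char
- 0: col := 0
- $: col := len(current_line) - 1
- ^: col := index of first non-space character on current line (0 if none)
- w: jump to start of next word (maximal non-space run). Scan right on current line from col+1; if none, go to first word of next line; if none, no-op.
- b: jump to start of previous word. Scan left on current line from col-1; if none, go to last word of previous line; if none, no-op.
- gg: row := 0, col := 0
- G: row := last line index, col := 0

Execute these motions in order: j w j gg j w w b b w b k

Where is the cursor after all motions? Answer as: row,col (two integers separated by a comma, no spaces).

Answer: 0,6

Derivation:
After 1 (j): row=1 col=0 char='_'
After 2 (w): row=1 col=2 char='g'
After 3 (j): row=2 col=2 char='s'
After 4 (gg): row=0 col=0 char='t'
After 5 (j): row=1 col=0 char='_'
After 6 (w): row=1 col=2 char='g'
After 7 (w): row=1 col=8 char='d'
After 8 (b): row=1 col=2 char='g'
After 9 (b): row=0 col=6 char='b'
After 10 (w): row=1 col=2 char='g'
After 11 (b): row=0 col=6 char='b'
After 12 (k): row=0 col=6 char='b'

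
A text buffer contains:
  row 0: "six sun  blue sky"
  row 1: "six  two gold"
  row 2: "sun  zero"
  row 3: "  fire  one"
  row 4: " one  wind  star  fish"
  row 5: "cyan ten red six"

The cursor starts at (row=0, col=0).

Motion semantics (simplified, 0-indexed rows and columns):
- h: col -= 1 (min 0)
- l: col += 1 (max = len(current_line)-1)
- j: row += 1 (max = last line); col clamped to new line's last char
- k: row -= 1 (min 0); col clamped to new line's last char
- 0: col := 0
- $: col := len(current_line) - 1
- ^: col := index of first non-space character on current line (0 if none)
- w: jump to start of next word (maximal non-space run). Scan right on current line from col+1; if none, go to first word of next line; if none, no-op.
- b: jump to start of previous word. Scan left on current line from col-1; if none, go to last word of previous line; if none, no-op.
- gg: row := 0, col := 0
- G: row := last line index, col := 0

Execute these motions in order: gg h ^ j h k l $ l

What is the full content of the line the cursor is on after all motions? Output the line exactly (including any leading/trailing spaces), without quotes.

Answer: six sun  blue sky

Derivation:
After 1 (gg): row=0 col=0 char='s'
After 2 (h): row=0 col=0 char='s'
After 3 (^): row=0 col=0 char='s'
After 4 (j): row=1 col=0 char='s'
After 5 (h): row=1 col=0 char='s'
After 6 (k): row=0 col=0 char='s'
After 7 (l): row=0 col=1 char='i'
After 8 ($): row=0 col=16 char='y'
After 9 (l): row=0 col=16 char='y'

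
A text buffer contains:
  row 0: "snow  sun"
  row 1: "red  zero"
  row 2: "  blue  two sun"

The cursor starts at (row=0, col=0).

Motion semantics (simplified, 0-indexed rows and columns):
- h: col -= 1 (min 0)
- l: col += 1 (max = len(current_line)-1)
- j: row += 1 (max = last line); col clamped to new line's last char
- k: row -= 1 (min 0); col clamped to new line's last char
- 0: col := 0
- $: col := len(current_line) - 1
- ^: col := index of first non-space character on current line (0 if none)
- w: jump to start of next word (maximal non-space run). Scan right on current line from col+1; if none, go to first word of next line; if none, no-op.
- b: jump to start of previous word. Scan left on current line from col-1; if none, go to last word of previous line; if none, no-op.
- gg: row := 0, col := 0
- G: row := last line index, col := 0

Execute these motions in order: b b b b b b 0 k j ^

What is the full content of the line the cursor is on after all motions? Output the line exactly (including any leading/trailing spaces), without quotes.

After 1 (b): row=0 col=0 char='s'
After 2 (b): row=0 col=0 char='s'
After 3 (b): row=0 col=0 char='s'
After 4 (b): row=0 col=0 char='s'
After 5 (b): row=0 col=0 char='s'
After 6 (b): row=0 col=0 char='s'
After 7 (0): row=0 col=0 char='s'
After 8 (k): row=0 col=0 char='s'
After 9 (j): row=1 col=0 char='r'
After 10 (^): row=1 col=0 char='r'

Answer: red  zero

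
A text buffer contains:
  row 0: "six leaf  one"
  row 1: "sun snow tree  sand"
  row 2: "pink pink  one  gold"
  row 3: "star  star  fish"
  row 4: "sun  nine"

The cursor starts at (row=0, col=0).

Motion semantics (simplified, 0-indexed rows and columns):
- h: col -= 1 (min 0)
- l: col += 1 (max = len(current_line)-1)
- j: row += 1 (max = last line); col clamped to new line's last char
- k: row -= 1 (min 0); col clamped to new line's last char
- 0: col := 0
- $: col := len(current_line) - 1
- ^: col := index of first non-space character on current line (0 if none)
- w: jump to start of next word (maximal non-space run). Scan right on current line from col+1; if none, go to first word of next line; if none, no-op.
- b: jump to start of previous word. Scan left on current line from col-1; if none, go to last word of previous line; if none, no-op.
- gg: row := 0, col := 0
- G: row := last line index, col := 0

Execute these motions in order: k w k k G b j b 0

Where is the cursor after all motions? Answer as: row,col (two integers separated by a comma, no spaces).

Answer: 4,0

Derivation:
After 1 (k): row=0 col=0 char='s'
After 2 (w): row=0 col=4 char='l'
After 3 (k): row=0 col=4 char='l'
After 4 (k): row=0 col=4 char='l'
After 5 (G): row=4 col=0 char='s'
After 6 (b): row=3 col=12 char='f'
After 7 (j): row=4 col=8 char='e'
After 8 (b): row=4 col=5 char='n'
After 9 (0): row=4 col=0 char='s'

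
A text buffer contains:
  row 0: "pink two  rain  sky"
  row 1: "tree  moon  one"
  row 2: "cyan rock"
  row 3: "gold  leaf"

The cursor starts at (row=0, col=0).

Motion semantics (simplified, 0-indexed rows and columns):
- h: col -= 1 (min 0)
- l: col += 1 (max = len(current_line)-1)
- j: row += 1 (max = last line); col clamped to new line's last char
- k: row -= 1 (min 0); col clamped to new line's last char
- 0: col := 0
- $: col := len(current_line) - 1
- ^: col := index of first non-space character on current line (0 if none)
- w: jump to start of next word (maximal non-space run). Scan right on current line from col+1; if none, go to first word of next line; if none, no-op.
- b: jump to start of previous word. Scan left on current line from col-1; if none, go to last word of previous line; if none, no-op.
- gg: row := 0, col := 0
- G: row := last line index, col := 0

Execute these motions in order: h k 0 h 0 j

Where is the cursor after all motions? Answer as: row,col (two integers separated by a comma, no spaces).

Answer: 1,0

Derivation:
After 1 (h): row=0 col=0 char='p'
After 2 (k): row=0 col=0 char='p'
After 3 (0): row=0 col=0 char='p'
After 4 (h): row=0 col=0 char='p'
After 5 (0): row=0 col=0 char='p'
After 6 (j): row=1 col=0 char='t'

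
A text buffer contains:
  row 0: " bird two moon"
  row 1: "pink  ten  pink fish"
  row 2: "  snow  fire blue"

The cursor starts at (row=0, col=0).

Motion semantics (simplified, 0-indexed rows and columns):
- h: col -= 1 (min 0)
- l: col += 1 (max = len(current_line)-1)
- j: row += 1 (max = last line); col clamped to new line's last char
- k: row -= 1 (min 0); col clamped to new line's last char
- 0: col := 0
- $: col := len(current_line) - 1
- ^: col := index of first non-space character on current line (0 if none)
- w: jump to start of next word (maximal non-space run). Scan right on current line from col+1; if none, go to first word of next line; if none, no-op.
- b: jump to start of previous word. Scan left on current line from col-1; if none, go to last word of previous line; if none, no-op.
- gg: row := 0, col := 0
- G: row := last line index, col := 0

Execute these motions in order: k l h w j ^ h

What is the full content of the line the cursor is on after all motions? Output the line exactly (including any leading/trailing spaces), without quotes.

Answer: pink  ten  pink fish

Derivation:
After 1 (k): row=0 col=0 char='_'
After 2 (l): row=0 col=1 char='b'
After 3 (h): row=0 col=0 char='_'
After 4 (w): row=0 col=1 char='b'
After 5 (j): row=1 col=1 char='i'
After 6 (^): row=1 col=0 char='p'
After 7 (h): row=1 col=0 char='p'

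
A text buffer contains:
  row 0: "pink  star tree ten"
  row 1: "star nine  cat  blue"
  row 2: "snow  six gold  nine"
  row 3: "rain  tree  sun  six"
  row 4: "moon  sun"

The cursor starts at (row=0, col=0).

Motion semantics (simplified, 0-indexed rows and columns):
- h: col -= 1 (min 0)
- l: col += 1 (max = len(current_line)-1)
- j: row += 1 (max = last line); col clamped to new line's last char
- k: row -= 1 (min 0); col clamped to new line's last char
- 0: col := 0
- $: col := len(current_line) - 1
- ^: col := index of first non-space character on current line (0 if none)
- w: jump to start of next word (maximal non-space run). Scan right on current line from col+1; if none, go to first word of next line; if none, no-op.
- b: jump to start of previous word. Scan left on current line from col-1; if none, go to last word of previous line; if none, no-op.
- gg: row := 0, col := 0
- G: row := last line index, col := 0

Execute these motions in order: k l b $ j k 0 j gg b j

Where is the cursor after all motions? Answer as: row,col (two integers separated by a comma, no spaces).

Answer: 1,0

Derivation:
After 1 (k): row=0 col=0 char='p'
After 2 (l): row=0 col=1 char='i'
After 3 (b): row=0 col=0 char='p'
After 4 ($): row=0 col=18 char='n'
After 5 (j): row=1 col=18 char='u'
After 6 (k): row=0 col=18 char='n'
After 7 (0): row=0 col=0 char='p'
After 8 (j): row=1 col=0 char='s'
After 9 (gg): row=0 col=0 char='p'
After 10 (b): row=0 col=0 char='p'
After 11 (j): row=1 col=0 char='s'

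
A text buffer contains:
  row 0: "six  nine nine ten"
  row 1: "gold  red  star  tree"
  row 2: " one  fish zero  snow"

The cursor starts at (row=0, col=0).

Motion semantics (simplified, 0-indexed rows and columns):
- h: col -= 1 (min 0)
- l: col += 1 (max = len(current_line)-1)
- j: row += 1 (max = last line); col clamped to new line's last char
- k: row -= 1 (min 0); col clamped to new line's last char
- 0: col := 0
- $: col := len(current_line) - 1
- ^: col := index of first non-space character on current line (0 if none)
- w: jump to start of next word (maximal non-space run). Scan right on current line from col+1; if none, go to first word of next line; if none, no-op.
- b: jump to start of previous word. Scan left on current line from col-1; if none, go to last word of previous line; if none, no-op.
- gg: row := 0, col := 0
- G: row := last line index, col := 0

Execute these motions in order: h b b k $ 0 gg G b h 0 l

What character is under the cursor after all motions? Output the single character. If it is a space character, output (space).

After 1 (h): row=0 col=0 char='s'
After 2 (b): row=0 col=0 char='s'
After 3 (b): row=0 col=0 char='s'
After 4 (k): row=0 col=0 char='s'
After 5 ($): row=0 col=17 char='n'
After 6 (0): row=0 col=0 char='s'
After 7 (gg): row=0 col=0 char='s'
After 8 (G): row=2 col=0 char='_'
After 9 (b): row=1 col=17 char='t'
After 10 (h): row=1 col=16 char='_'
After 11 (0): row=1 col=0 char='g'
After 12 (l): row=1 col=1 char='o'

Answer: o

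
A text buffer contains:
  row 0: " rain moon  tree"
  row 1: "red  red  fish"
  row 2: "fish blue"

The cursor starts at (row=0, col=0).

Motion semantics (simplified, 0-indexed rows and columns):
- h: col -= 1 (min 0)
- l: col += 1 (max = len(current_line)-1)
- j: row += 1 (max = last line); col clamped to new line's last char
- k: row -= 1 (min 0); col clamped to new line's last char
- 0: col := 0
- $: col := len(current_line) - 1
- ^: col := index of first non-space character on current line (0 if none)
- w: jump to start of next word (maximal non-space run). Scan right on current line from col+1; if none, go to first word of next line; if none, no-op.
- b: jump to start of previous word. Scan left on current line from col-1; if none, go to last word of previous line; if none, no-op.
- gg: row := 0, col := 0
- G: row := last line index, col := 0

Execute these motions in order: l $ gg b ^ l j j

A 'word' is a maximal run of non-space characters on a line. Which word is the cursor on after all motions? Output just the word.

Answer: fish

Derivation:
After 1 (l): row=0 col=1 char='r'
After 2 ($): row=0 col=15 char='e'
After 3 (gg): row=0 col=0 char='_'
After 4 (b): row=0 col=0 char='_'
After 5 (^): row=0 col=1 char='r'
After 6 (l): row=0 col=2 char='a'
After 7 (j): row=1 col=2 char='d'
After 8 (j): row=2 col=2 char='s'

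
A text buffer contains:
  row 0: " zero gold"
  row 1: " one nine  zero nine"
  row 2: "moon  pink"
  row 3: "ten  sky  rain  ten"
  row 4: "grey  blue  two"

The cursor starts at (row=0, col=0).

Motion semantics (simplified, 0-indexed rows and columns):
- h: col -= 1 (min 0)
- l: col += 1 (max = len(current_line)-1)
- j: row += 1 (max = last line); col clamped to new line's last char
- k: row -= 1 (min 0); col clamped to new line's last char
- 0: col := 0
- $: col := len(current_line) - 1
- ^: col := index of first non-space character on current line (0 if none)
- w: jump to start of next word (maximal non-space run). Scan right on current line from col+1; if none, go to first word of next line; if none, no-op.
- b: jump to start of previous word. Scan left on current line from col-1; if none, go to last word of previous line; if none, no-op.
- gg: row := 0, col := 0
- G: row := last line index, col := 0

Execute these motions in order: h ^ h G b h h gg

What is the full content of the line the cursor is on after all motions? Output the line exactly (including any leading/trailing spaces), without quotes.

After 1 (h): row=0 col=0 char='_'
After 2 (^): row=0 col=1 char='z'
After 3 (h): row=0 col=0 char='_'
After 4 (G): row=4 col=0 char='g'
After 5 (b): row=3 col=16 char='t'
After 6 (h): row=3 col=15 char='_'
After 7 (h): row=3 col=14 char='_'
After 8 (gg): row=0 col=0 char='_'

Answer:  zero gold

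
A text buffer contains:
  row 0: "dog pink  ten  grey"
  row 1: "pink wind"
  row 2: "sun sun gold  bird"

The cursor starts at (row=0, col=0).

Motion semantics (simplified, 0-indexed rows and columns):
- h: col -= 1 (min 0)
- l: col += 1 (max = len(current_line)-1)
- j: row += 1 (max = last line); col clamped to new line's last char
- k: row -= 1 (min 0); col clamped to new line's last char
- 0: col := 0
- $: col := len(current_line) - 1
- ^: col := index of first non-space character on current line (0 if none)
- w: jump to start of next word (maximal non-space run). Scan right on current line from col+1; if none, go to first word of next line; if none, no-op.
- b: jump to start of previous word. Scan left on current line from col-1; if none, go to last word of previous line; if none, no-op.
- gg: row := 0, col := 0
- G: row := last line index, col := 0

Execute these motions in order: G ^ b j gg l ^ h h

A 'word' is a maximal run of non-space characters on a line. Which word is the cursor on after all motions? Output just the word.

After 1 (G): row=2 col=0 char='s'
After 2 (^): row=2 col=0 char='s'
After 3 (b): row=1 col=5 char='w'
After 4 (j): row=2 col=5 char='u'
After 5 (gg): row=0 col=0 char='d'
After 6 (l): row=0 col=1 char='o'
After 7 (^): row=0 col=0 char='d'
After 8 (h): row=0 col=0 char='d'
After 9 (h): row=0 col=0 char='d'

Answer: dog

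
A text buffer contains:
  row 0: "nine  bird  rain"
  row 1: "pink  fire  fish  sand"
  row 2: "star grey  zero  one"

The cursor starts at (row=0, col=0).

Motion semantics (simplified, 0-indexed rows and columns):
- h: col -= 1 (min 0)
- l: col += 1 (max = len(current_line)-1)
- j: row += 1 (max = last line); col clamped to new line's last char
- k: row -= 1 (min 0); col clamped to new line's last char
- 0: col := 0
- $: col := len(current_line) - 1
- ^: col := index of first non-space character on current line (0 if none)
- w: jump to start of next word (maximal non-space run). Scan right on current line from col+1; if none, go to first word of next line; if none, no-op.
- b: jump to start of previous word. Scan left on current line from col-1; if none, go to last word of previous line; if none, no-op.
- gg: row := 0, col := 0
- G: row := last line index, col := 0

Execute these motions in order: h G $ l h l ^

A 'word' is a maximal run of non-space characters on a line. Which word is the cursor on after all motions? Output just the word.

Answer: star

Derivation:
After 1 (h): row=0 col=0 char='n'
After 2 (G): row=2 col=0 char='s'
After 3 ($): row=2 col=19 char='e'
After 4 (l): row=2 col=19 char='e'
After 5 (h): row=2 col=18 char='n'
After 6 (l): row=2 col=19 char='e'
After 7 (^): row=2 col=0 char='s'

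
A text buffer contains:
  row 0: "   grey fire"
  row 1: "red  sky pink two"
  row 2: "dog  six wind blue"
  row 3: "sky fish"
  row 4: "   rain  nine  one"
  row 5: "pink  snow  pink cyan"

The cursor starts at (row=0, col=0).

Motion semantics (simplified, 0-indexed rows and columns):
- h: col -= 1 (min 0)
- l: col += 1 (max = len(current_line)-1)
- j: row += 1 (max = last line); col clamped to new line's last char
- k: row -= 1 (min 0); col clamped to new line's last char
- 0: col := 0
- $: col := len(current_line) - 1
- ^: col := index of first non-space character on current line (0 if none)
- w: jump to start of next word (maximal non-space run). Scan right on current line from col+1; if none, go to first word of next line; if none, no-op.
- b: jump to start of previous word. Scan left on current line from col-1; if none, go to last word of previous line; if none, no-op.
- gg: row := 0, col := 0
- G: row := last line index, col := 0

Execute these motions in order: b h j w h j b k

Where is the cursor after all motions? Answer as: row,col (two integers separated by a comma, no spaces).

After 1 (b): row=0 col=0 char='_'
After 2 (h): row=0 col=0 char='_'
After 3 (j): row=1 col=0 char='r'
After 4 (w): row=1 col=5 char='s'
After 5 (h): row=1 col=4 char='_'
After 6 (j): row=2 col=4 char='_'
After 7 (b): row=2 col=0 char='d'
After 8 (k): row=1 col=0 char='r'

Answer: 1,0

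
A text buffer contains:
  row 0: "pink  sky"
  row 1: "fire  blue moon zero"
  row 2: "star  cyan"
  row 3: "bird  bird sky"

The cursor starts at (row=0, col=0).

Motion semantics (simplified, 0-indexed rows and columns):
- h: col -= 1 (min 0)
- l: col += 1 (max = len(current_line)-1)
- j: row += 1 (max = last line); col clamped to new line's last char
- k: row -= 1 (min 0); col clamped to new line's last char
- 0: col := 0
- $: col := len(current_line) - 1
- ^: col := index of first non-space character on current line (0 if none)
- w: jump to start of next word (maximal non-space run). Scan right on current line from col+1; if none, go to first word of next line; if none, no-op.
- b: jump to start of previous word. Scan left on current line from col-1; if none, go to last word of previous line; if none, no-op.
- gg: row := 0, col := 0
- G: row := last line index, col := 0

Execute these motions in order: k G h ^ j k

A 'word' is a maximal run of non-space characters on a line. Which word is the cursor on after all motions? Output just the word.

Answer: star

Derivation:
After 1 (k): row=0 col=0 char='p'
After 2 (G): row=3 col=0 char='b'
After 3 (h): row=3 col=0 char='b'
After 4 (^): row=3 col=0 char='b'
After 5 (j): row=3 col=0 char='b'
After 6 (k): row=2 col=0 char='s'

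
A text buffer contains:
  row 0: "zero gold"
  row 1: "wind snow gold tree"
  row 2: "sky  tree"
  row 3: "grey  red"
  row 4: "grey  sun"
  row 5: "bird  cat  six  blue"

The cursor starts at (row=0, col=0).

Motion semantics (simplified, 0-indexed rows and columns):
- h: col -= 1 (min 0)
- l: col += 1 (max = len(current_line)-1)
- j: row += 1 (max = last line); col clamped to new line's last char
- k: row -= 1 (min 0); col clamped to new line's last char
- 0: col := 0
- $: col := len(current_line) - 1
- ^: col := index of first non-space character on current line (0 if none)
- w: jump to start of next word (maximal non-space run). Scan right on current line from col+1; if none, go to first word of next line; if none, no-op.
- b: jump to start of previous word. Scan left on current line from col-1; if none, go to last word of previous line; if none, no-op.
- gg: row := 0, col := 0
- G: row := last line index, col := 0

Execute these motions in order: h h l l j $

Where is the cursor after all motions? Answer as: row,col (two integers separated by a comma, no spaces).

After 1 (h): row=0 col=0 char='z'
After 2 (h): row=0 col=0 char='z'
After 3 (l): row=0 col=1 char='e'
After 4 (l): row=0 col=2 char='r'
After 5 (j): row=1 col=2 char='n'
After 6 ($): row=1 col=18 char='e'

Answer: 1,18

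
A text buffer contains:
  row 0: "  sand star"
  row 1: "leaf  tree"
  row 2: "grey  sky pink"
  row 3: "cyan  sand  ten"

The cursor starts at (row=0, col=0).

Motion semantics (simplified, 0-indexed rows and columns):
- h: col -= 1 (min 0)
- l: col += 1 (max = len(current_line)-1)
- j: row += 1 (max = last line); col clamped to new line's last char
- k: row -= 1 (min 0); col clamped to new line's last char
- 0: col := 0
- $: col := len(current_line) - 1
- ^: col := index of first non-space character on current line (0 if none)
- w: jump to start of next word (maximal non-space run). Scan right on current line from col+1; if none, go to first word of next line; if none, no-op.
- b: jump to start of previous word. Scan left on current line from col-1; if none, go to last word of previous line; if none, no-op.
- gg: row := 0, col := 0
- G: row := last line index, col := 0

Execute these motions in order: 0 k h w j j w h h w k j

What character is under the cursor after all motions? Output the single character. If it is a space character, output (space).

After 1 (0): row=0 col=0 char='_'
After 2 (k): row=0 col=0 char='_'
After 3 (h): row=0 col=0 char='_'
After 4 (w): row=0 col=2 char='s'
After 5 (j): row=1 col=2 char='a'
After 6 (j): row=2 col=2 char='e'
After 7 (w): row=2 col=6 char='s'
After 8 (h): row=2 col=5 char='_'
After 9 (h): row=2 col=4 char='_'
After 10 (w): row=2 col=6 char='s'
After 11 (k): row=1 col=6 char='t'
After 12 (j): row=2 col=6 char='s'

Answer: s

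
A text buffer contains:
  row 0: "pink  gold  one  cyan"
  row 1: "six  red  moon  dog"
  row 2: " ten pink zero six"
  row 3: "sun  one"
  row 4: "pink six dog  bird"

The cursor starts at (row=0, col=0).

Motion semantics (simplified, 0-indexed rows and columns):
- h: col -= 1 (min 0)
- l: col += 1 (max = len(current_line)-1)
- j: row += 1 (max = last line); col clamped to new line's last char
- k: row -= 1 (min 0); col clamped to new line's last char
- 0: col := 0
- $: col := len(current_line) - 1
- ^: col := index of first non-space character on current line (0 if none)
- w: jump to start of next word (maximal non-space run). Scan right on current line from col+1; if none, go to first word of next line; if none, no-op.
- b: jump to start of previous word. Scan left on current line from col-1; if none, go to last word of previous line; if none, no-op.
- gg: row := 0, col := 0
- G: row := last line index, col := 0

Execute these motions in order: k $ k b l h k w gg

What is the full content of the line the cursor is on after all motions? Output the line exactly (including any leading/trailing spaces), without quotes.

After 1 (k): row=0 col=0 char='p'
After 2 ($): row=0 col=20 char='n'
After 3 (k): row=0 col=20 char='n'
After 4 (b): row=0 col=17 char='c'
After 5 (l): row=0 col=18 char='y'
After 6 (h): row=0 col=17 char='c'
After 7 (k): row=0 col=17 char='c'
After 8 (w): row=1 col=0 char='s'
After 9 (gg): row=0 col=0 char='p'

Answer: pink  gold  one  cyan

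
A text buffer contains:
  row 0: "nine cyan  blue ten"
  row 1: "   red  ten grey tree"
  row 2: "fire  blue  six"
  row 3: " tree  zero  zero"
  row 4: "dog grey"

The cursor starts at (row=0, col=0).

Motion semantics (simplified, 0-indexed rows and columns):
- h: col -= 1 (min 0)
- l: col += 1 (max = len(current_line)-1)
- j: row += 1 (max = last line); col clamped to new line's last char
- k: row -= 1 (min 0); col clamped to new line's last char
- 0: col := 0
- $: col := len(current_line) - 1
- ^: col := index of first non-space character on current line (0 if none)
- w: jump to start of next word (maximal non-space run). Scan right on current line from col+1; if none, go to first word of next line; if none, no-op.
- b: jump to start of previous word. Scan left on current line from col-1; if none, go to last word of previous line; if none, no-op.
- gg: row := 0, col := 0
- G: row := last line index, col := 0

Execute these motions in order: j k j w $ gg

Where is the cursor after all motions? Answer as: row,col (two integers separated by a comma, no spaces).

Answer: 0,0

Derivation:
After 1 (j): row=1 col=0 char='_'
After 2 (k): row=0 col=0 char='n'
After 3 (j): row=1 col=0 char='_'
After 4 (w): row=1 col=3 char='r'
After 5 ($): row=1 col=20 char='e'
After 6 (gg): row=0 col=0 char='n'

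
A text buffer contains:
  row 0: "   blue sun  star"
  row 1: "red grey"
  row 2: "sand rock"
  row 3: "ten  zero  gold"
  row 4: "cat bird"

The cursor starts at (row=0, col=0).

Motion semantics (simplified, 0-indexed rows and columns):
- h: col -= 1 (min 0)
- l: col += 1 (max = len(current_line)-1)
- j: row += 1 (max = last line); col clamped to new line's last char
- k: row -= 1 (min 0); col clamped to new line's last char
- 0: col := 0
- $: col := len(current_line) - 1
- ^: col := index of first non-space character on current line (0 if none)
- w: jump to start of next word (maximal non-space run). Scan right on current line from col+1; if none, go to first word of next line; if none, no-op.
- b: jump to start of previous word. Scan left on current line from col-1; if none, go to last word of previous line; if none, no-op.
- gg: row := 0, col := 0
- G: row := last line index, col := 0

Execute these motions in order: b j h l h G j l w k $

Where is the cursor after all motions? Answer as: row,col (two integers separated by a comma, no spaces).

Answer: 3,14

Derivation:
After 1 (b): row=0 col=0 char='_'
After 2 (j): row=1 col=0 char='r'
After 3 (h): row=1 col=0 char='r'
After 4 (l): row=1 col=1 char='e'
After 5 (h): row=1 col=0 char='r'
After 6 (G): row=4 col=0 char='c'
After 7 (j): row=4 col=0 char='c'
After 8 (l): row=4 col=1 char='a'
After 9 (w): row=4 col=4 char='b'
After 10 (k): row=3 col=4 char='_'
After 11 ($): row=3 col=14 char='d'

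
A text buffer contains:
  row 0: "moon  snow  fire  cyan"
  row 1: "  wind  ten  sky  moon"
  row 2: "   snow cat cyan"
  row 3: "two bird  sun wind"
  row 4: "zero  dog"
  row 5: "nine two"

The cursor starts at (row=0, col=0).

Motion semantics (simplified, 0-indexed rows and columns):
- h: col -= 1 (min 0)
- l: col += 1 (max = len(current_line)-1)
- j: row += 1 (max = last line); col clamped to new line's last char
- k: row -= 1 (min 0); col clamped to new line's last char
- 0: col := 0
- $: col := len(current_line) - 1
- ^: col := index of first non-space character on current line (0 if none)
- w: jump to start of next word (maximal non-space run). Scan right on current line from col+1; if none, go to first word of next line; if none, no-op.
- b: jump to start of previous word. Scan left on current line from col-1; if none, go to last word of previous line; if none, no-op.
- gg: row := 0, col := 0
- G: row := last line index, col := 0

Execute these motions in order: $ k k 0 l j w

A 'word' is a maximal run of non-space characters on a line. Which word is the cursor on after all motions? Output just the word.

Answer: wind

Derivation:
After 1 ($): row=0 col=21 char='n'
After 2 (k): row=0 col=21 char='n'
After 3 (k): row=0 col=21 char='n'
After 4 (0): row=0 col=0 char='m'
After 5 (l): row=0 col=1 char='o'
After 6 (j): row=1 col=1 char='_'
After 7 (w): row=1 col=2 char='w'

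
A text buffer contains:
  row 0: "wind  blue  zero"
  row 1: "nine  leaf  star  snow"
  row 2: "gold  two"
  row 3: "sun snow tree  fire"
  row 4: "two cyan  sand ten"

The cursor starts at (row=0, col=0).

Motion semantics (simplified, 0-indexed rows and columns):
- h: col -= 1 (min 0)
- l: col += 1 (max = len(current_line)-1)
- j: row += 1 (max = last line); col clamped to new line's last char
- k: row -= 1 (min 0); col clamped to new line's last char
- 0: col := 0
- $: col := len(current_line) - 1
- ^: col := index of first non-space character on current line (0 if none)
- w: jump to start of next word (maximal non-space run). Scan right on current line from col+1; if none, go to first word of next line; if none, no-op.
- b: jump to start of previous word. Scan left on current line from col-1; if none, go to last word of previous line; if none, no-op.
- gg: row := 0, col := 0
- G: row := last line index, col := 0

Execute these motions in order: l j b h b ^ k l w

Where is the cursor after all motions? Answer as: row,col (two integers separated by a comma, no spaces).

Answer: 0,6

Derivation:
After 1 (l): row=0 col=1 char='i'
After 2 (j): row=1 col=1 char='i'
After 3 (b): row=1 col=0 char='n'
After 4 (h): row=1 col=0 char='n'
After 5 (b): row=0 col=12 char='z'
After 6 (^): row=0 col=0 char='w'
After 7 (k): row=0 col=0 char='w'
After 8 (l): row=0 col=1 char='i'
After 9 (w): row=0 col=6 char='b'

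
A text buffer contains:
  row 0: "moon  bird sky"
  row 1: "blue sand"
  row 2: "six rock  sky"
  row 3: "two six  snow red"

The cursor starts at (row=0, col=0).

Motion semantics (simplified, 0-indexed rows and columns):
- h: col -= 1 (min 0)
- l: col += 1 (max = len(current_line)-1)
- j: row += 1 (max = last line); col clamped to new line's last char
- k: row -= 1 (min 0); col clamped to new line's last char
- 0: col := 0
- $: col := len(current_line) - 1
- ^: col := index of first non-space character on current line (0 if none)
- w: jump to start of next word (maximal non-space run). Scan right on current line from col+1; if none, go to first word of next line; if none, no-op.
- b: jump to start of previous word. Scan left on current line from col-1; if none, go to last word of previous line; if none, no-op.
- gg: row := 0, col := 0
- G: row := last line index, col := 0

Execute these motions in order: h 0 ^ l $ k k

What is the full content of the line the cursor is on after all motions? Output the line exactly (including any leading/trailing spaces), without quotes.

Answer: moon  bird sky

Derivation:
After 1 (h): row=0 col=0 char='m'
After 2 (0): row=0 col=0 char='m'
After 3 (^): row=0 col=0 char='m'
After 4 (l): row=0 col=1 char='o'
After 5 ($): row=0 col=13 char='y'
After 6 (k): row=0 col=13 char='y'
After 7 (k): row=0 col=13 char='y'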